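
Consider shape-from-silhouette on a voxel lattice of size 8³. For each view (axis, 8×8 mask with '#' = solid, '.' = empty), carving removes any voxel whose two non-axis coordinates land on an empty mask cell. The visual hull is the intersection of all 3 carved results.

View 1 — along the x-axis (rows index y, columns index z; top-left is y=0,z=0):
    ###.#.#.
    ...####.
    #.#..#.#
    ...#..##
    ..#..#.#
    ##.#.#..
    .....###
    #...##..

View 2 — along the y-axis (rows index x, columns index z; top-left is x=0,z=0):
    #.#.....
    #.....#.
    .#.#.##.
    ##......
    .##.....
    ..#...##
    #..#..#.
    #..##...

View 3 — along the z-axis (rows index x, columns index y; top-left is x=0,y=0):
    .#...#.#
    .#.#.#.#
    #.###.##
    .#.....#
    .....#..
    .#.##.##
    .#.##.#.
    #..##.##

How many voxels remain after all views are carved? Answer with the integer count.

remaining voxels: 34

full grid |V| = 512
[1] x-view keeps 29 columns → grid now 232
[2] y-view keeps 21 columns → grid now 73
[3] z-view keeps 30 columns → grid now 34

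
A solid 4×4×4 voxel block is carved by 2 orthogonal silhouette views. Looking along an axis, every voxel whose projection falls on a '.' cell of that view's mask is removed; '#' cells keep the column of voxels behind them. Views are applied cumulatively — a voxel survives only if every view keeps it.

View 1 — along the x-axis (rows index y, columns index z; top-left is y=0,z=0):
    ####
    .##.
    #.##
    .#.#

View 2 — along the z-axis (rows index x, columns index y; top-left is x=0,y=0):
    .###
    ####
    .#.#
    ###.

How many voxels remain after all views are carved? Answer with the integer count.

remaining voxels: 31

initial block: 4^3 = 64
V1 x: intersect with YZ mask (11 set) -- 44 left
V2 z: intersect with XY mask (12 set) -- 31 left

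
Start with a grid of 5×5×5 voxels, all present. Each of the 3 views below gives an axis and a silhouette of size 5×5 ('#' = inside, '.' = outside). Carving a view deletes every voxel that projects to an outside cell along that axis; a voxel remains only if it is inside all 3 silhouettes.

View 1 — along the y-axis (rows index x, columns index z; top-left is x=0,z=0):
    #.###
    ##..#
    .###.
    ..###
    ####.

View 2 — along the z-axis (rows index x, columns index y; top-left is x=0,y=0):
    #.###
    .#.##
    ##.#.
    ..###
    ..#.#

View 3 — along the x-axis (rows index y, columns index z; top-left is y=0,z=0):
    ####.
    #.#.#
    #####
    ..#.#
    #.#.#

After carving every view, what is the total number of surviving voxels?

full grid |V| = 125
carve view 1 (along y, XZ-mask fill 17/25): 85 voxels remain
carve view 2 (along z, XY-mask fill 15/25): 51 voxels remain
carve view 3 (along x, YZ-mask fill 17/25): 35 voxels remain

remaining voxels: 35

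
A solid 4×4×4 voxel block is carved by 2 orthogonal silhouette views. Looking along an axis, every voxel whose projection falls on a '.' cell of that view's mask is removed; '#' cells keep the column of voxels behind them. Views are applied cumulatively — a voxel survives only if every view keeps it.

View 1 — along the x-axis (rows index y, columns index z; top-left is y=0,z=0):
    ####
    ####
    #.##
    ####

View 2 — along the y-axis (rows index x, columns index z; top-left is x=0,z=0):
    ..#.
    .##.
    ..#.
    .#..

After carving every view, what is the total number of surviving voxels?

18 voxels

before carving: 64 voxels (4×4×4)
V1 x: intersect with YZ mask (15 set) -- 60 left
V2 y: intersect with XZ mask (5 set) -- 18 left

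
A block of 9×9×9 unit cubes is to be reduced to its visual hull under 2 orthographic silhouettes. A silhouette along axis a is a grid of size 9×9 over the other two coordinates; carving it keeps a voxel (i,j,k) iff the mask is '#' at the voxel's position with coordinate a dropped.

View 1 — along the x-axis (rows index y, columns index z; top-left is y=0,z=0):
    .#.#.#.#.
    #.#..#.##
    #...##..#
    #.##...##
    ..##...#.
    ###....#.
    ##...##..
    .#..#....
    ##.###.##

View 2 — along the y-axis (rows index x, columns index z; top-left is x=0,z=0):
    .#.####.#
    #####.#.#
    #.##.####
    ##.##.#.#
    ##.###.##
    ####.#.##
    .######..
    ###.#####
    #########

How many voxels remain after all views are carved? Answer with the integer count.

|visual hull| = 263

initial block: 9^3 = 729
after view 1 [x-axis, 38 of 81 cells solid] → remaining = 342
after view 2 [y-axis, 63 of 81 cells solid] → remaining = 263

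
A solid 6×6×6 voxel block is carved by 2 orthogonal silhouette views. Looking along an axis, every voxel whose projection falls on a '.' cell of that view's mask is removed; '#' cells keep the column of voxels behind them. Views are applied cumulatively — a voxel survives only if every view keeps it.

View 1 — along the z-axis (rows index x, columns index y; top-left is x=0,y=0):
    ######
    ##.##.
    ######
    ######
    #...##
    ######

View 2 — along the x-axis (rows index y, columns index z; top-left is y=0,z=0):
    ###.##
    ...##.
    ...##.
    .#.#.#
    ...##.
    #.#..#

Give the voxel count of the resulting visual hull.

before carving: 216 voxels (6×6×6)
[1] z-view keeps 31 columns → grid now 186
[2] x-view keeps 17 columns → grid now 90

voxel count = 90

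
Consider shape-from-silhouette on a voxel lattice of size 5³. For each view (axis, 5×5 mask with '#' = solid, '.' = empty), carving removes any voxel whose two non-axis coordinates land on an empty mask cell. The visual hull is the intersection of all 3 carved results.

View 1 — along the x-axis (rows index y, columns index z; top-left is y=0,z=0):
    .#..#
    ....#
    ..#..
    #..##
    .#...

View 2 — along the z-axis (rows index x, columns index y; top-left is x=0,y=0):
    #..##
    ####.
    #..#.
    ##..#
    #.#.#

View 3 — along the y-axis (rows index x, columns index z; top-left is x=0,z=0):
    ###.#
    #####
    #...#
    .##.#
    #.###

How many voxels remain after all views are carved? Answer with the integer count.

|visual hull| = 21

full grid |V| = 125
[1] x-view keeps 8 columns → grid now 40
[2] z-view keeps 15 columns → grid now 26
[3] y-view keeps 18 columns → grid now 21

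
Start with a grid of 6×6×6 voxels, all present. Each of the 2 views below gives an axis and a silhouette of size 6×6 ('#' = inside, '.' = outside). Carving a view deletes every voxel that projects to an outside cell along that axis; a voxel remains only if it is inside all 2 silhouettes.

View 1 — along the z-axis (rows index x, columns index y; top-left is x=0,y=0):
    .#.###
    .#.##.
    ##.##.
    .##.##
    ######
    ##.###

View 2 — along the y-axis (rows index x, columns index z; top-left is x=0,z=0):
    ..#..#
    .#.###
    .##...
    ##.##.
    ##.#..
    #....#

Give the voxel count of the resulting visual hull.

|visual hull| = 72

start: 6×6×6 = 216 voxels
[1] z-view keeps 26 columns → grid now 156
[2] y-view keeps 17 columns → grid now 72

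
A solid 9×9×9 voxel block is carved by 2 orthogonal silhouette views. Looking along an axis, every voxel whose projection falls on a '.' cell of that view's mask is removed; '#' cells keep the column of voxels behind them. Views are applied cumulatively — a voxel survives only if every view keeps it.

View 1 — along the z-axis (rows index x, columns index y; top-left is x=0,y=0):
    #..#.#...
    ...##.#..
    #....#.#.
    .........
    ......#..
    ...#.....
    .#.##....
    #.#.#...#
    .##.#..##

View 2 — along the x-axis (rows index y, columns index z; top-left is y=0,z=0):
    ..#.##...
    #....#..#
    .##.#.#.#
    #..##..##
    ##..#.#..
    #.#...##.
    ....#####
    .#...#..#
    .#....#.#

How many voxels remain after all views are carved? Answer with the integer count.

remaining voxels: 91

initial block: 9^3 = 729
[1] z-view keeps 23 columns → grid now 207
[2] x-view keeps 35 columns → grid now 91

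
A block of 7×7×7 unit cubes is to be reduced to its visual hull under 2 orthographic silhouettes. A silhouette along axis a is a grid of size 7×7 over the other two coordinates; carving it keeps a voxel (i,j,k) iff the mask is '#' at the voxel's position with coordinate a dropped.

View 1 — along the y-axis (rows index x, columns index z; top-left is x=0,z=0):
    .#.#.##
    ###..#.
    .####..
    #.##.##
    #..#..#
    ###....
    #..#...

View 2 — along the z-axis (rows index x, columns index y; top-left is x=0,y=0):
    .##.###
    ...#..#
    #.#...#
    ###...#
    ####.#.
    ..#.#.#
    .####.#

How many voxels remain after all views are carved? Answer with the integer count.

voxel count = 94

full grid |V| = 343
step 1: project along y, AND mask (25/49) → |grid| = 175
step 2: project along z, AND mask (27/49) → |grid| = 94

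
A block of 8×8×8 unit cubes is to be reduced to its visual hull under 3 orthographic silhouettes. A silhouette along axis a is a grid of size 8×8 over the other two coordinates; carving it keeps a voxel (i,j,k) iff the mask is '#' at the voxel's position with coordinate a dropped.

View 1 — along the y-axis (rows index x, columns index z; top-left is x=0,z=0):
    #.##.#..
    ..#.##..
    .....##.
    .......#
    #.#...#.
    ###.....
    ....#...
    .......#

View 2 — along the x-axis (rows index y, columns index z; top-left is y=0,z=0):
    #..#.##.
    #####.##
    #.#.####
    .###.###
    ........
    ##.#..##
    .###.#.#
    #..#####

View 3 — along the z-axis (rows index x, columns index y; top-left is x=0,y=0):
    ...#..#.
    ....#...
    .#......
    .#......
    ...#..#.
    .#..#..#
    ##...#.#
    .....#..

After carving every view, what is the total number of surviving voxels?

initial block: 8^3 = 512
carve view 1 (along y, XZ-mask fill 18/64): 144 voxels remain
carve view 2 (along x, YZ-mask fill 39/64): 86 voxels remain
carve view 3 (along z, XY-mask fill 15/64): 18 voxels remain

|visual hull| = 18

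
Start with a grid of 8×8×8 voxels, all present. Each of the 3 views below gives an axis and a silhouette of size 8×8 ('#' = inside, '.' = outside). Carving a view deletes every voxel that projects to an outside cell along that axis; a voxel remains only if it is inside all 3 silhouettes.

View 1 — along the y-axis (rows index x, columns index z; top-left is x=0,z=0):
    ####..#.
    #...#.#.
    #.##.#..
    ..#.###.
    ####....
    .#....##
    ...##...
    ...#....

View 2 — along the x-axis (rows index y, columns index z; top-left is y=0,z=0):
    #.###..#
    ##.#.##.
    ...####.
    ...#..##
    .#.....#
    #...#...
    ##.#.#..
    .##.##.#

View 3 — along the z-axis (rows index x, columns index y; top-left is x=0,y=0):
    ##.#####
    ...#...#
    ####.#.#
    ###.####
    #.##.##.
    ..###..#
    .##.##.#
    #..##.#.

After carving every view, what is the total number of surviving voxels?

full grid |V| = 512
[1] y-view keeps 26 columns → grid now 208
[2] x-view keeps 30 columns → grid now 97
[3] z-view keeps 40 columns → grid now 66

|visual hull| = 66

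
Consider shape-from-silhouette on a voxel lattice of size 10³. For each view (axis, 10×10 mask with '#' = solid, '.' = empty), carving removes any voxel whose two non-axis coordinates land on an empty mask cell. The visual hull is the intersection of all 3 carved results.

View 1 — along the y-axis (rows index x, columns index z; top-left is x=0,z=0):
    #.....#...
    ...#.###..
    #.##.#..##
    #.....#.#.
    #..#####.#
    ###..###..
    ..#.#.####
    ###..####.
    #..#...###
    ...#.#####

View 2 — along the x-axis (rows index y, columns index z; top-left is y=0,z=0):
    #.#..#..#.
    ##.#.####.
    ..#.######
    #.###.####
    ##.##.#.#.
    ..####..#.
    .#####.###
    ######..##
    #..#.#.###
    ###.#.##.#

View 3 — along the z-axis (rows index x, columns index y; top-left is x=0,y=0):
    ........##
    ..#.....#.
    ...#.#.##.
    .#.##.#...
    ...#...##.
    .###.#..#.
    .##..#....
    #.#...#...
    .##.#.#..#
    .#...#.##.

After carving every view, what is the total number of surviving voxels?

start: 10×10×10 = 1000 voxels
[1] y-view keeps 52 columns → grid now 520
[2] x-view keeps 66 columns → grid now 344
[3] z-view keeps 35 columns → grid now 133

|visual hull| = 133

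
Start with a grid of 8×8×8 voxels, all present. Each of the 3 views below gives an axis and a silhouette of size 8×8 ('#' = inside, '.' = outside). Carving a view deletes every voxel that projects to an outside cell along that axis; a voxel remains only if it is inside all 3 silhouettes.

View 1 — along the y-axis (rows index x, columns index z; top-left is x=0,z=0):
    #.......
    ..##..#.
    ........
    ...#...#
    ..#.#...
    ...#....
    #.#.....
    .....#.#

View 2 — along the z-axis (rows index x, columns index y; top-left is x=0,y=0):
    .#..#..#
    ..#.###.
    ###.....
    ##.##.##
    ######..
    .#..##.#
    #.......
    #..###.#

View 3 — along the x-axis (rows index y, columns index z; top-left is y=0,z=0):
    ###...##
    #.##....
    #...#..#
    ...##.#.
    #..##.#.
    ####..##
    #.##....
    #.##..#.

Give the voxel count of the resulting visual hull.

|visual hull| = 30

before carving: 512 voxels (8×8×8)
V1 y: intersect with XZ mask (13 set) -- 104 left
V2 z: intersect with XY mask (32 set) -- 55 left
V3 x: intersect with YZ mask (31 set) -- 30 left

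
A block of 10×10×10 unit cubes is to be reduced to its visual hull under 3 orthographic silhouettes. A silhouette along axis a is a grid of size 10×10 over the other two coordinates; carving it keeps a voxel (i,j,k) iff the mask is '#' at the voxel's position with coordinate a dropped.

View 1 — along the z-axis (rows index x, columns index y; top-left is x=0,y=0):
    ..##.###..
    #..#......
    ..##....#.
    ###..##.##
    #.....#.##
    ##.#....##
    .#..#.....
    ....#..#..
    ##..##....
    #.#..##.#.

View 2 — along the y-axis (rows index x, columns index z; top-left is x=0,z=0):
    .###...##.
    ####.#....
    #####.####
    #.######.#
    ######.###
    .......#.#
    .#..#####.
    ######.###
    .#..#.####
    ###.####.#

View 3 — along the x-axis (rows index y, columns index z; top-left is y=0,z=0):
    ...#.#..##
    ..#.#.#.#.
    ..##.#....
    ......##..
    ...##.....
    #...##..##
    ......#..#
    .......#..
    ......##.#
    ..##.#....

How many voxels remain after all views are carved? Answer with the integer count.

full grid |V| = 1000
  1. axis=2 (XY plane), |mask|=39  ⇒  voxels=390
  2. axis=1 (XZ plane), |mask|=67  ⇒  voxels=258
  3. axis=0 (YZ plane), |mask|=29  ⇒  voxels=78

|visual hull| = 78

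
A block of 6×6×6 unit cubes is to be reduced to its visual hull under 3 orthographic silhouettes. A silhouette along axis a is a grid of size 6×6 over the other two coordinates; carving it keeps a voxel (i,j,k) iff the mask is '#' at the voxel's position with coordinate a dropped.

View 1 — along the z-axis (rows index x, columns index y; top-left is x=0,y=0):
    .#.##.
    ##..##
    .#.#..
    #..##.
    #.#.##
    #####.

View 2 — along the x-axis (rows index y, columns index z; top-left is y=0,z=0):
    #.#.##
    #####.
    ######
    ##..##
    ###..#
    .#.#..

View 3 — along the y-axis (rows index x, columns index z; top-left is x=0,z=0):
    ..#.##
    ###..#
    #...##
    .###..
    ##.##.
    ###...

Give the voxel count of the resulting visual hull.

start: 6×6×6 = 216 voxels
  1. axis=2 (XY plane), |mask|=21  ⇒  voxels=126
  2. axis=0 (YZ plane), |mask|=25  ⇒  voxels=88
  3. axis=1 (XZ plane), |mask|=20  ⇒  voxels=49

remaining voxels: 49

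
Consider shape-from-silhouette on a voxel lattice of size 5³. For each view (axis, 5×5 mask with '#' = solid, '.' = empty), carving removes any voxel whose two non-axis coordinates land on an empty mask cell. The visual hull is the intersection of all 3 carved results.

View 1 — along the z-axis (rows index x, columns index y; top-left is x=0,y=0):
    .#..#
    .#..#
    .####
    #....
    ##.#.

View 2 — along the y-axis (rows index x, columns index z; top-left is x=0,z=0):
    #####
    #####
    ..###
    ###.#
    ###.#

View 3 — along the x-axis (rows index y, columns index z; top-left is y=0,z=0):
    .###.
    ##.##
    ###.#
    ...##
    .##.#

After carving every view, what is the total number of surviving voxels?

initial block: 5^3 = 125
step 1: project along z, AND mask (12/25) → |grid| = 60
step 2: project along y, AND mask (21/25) → |grid| = 48
step 3: project along x, AND mask (16/25) → |grid| = 30

30 voxels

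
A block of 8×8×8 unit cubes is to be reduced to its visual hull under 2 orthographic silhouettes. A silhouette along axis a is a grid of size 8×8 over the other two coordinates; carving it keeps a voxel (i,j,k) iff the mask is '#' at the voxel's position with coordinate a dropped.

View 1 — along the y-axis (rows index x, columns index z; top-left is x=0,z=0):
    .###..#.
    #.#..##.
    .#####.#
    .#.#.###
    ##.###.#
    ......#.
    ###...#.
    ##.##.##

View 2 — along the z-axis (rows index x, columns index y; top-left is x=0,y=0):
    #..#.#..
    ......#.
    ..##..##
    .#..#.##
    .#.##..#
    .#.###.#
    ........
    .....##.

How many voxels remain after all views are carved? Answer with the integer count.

101 voxels

before carving: 512 voxels (8×8×8)
step 1: project along y, AND mask (36/64) → |grid| = 288
step 2: project along z, AND mask (23/64) → |grid| = 101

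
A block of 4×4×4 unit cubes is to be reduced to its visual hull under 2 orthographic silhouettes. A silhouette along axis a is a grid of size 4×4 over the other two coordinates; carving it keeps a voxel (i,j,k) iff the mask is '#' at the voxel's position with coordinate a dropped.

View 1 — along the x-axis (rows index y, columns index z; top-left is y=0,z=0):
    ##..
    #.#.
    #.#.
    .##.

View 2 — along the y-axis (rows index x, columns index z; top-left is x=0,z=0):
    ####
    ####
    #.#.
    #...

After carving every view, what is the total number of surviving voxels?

start: 4×4×4 = 64 voxels
carve view 1 (along x, YZ-mask fill 8/16): 32 voxels remain
carve view 2 (along y, XZ-mask fill 11/16): 25 voxels remain

remaining voxels: 25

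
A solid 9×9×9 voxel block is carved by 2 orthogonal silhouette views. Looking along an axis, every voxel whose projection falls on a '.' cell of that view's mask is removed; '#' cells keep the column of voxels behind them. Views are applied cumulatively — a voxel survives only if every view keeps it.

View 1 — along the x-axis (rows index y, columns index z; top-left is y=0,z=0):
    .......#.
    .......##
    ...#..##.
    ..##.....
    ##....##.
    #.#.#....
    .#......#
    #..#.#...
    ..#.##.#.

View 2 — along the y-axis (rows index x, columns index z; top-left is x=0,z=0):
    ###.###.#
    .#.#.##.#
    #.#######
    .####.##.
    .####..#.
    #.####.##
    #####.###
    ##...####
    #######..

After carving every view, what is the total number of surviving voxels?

full grid |V| = 729
[1] x-view keeps 24 columns → grid now 216
[2] y-view keeps 59 columns → grid now 156

156 voxels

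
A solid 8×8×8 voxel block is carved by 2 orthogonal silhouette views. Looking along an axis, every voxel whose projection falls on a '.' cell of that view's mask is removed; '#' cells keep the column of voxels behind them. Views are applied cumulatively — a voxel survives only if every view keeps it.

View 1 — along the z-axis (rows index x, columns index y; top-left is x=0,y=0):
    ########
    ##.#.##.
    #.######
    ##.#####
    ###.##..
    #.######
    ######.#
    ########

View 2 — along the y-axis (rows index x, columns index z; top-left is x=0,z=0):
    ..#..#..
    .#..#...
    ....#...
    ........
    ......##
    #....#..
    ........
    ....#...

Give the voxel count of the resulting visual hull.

full grid |V| = 512
V1 z: intersect with XY mask (54 set) -- 432 left
V2 y: intersect with XZ mask (10 set) -- 65 left

voxel count = 65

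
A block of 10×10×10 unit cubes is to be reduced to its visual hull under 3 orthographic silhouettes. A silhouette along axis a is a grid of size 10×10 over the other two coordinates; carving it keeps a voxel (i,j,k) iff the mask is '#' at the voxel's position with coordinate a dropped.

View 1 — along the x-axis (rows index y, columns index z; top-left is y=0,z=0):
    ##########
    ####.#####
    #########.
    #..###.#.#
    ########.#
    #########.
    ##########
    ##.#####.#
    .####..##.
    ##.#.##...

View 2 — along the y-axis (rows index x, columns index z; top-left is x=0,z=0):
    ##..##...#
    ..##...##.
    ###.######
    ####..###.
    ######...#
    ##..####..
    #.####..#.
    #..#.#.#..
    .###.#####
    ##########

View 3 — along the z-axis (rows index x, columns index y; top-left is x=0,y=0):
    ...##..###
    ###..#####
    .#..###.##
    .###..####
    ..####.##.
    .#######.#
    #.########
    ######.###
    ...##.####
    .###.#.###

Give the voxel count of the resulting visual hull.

initial block: 10^3 = 1000
carve view 1 (along x, YZ-mask fill 81/100): 810 voxels remain
carve view 2 (along y, XZ-mask fill 66/100): 543 voxels remain
carve view 3 (along z, XY-mask fill 71/100): 366 voxels remain

remaining voxels: 366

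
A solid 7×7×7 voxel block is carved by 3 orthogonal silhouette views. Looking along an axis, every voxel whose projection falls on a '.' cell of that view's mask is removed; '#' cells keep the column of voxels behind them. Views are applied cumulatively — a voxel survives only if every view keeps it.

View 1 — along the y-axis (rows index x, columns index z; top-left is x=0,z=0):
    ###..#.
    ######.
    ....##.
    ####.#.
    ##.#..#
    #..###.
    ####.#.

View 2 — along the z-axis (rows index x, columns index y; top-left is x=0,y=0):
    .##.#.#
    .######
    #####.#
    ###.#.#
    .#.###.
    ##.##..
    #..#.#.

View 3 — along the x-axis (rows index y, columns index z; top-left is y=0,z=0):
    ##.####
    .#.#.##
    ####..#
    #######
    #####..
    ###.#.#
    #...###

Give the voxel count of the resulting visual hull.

98 voxels

start: 7×7×7 = 343 voxels
[1] y-view keeps 30 columns → grid now 210
[2] z-view keeps 32 columns → grid now 136
[3] x-view keeps 36 columns → grid now 98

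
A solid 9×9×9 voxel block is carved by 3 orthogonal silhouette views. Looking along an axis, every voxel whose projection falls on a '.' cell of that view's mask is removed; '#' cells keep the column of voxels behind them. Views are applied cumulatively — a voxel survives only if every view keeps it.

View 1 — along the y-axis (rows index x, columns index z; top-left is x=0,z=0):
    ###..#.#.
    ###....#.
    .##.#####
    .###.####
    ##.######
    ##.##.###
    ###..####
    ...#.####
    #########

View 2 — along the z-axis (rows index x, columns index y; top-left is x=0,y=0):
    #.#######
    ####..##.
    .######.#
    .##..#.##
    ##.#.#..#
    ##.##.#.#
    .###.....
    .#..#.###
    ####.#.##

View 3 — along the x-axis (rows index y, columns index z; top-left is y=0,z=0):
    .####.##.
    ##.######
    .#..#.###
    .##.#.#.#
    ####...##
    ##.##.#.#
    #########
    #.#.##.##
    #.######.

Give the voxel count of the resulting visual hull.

remaining voxels: 241

full grid |V| = 729
step 1: project along y, AND mask (59/81) → |grid| = 531
step 2: project along z, AND mask (52/81) → |grid| = 339
step 3: project along x, AND mask (58/81) → |grid| = 241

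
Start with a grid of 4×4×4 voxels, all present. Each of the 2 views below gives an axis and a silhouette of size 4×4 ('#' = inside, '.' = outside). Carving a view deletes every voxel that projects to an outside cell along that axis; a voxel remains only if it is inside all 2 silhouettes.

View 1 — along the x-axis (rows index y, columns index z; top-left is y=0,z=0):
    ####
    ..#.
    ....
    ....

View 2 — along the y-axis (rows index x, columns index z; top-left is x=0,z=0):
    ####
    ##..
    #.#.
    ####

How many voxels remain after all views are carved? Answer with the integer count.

start: 4×4×4 = 64 voxels
  1. axis=0 (YZ plane), |mask|=5  ⇒  voxels=20
  2. axis=1 (XZ plane), |mask|=12  ⇒  voxels=15

|visual hull| = 15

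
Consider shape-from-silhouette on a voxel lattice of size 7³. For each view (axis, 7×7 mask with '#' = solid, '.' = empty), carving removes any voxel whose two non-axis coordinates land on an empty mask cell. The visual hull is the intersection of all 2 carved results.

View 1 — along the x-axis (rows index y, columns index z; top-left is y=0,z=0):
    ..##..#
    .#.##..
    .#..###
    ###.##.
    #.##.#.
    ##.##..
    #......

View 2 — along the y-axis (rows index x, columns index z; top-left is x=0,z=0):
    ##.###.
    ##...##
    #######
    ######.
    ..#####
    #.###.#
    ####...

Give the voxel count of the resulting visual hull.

126 voxels

start: 7×7×7 = 343 voxels
carve view 1 (along x, YZ-mask fill 24/49): 168 voxels remain
carve view 2 (along y, XZ-mask fill 36/49): 126 voxels remain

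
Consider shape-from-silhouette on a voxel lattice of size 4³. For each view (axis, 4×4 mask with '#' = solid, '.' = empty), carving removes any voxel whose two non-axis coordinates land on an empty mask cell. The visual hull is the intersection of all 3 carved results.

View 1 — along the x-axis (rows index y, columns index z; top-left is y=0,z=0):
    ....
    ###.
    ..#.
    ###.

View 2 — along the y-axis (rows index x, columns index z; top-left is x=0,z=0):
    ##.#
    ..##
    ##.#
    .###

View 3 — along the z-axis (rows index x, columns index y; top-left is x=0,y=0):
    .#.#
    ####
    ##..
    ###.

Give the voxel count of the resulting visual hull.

|visual hull| = 12

before carving: 64 voxels (4×4×4)
step 1: project along x, AND mask (7/16) → |grid| = 28
step 2: project along y, AND mask (11/16) → |grid| = 16
step 3: project along z, AND mask (11/16) → |grid| = 12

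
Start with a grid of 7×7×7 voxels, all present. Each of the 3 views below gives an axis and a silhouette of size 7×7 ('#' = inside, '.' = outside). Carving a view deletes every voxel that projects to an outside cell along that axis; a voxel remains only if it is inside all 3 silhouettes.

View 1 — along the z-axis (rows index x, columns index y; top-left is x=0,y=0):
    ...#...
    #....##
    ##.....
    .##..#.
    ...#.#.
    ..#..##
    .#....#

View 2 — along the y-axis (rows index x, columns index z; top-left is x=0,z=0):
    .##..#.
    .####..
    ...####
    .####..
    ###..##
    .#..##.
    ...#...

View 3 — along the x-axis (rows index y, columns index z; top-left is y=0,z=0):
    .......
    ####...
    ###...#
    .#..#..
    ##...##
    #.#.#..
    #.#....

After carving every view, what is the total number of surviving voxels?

before carving: 343 voxels (7×7×7)
  1. axis=2 (XY plane), |mask|=16  ⇒  voxels=112
  2. axis=1 (XZ plane), |mask|=24  ⇒  voxels=56
  3. axis=0 (YZ plane), |mask|=19  ⇒  voxels=18

|visual hull| = 18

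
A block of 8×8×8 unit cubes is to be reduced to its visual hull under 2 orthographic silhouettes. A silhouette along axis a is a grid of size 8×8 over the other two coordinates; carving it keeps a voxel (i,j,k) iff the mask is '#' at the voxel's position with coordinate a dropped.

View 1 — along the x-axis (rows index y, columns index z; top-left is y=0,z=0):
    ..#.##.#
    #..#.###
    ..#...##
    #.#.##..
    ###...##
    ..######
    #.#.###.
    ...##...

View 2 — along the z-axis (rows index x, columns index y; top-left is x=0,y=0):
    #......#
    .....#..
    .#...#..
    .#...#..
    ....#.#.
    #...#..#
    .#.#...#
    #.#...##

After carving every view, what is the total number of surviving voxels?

voxel count = 80

full grid |V| = 512
V1 x: intersect with YZ mask (34 set) -- 272 left
V2 z: intersect with XY mask (19 set) -- 80 left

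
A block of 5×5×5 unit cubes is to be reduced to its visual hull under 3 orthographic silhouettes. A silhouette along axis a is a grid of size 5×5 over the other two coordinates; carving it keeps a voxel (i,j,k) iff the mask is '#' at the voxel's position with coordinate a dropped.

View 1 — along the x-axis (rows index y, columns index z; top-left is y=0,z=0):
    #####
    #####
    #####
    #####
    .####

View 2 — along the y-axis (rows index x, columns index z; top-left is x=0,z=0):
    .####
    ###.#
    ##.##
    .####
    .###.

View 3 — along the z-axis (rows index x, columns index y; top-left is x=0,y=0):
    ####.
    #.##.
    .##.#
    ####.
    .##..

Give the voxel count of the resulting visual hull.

full grid |V| = 125
V1 x: intersect with YZ mask (24 set) -- 120 left
V2 y: intersect with XZ mask (19 set) -- 93 left
V3 z: intersect with XY mask (16 set) -- 61 left

61 voxels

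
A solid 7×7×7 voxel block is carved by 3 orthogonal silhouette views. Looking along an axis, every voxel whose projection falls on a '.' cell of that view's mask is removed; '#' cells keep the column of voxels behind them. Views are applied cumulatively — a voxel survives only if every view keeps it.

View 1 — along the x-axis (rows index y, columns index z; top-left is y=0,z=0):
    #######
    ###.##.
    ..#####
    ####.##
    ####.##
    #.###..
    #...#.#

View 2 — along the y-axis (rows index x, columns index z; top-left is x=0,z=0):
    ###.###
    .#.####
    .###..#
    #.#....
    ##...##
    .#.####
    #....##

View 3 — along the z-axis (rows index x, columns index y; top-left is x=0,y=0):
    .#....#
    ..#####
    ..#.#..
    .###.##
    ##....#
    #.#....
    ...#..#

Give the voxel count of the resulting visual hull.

remaining voxels: 62

before carving: 343 voxels (7×7×7)
  1. axis=0 (YZ plane), |mask|=36  ⇒  voxels=252
  2. axis=1 (XZ plane), |mask|=29  ⇒  voxels=147
  3. axis=2 (XY plane), |mask|=21  ⇒  voxels=62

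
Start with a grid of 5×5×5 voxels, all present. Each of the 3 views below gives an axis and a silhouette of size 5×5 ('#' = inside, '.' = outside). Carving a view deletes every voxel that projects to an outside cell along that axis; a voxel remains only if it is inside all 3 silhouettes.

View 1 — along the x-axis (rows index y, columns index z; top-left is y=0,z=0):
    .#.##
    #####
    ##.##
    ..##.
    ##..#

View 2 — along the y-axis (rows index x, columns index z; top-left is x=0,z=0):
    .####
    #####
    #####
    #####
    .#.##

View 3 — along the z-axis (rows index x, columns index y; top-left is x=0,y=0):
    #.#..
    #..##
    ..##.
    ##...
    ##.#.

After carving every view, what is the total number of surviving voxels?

start: 5×5×5 = 125 voxels
[1] x-view keeps 17 columns → grid now 85
[2] y-view keeps 22 columns → grid now 77
[3] z-view keeps 12 columns → grid now 35

35 voxels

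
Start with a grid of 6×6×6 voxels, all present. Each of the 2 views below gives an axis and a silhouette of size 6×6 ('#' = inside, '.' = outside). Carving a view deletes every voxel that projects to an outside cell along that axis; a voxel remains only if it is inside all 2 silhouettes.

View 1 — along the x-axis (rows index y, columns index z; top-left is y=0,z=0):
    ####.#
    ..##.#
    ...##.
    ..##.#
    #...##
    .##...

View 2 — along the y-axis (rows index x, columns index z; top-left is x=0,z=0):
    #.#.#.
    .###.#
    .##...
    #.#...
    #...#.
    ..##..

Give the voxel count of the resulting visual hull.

voxel count = 46

initial block: 6^3 = 216
after view 1 [x-axis, 18 of 36 cells solid] → remaining = 108
after view 2 [y-axis, 15 of 36 cells solid] → remaining = 46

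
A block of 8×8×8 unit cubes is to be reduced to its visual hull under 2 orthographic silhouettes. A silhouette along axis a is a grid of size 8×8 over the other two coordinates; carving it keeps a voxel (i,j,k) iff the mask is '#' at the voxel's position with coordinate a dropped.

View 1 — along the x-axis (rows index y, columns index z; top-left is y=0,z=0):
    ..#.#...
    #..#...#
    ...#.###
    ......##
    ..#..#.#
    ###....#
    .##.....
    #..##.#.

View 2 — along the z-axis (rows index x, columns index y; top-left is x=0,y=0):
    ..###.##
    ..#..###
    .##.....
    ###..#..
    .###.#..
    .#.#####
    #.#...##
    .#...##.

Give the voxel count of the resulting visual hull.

101 voxels

start: 8×8×8 = 512 voxels
V1 x: intersect with YZ mask (24 set) -- 192 left
V2 z: intersect with XY mask (32 set) -- 101 left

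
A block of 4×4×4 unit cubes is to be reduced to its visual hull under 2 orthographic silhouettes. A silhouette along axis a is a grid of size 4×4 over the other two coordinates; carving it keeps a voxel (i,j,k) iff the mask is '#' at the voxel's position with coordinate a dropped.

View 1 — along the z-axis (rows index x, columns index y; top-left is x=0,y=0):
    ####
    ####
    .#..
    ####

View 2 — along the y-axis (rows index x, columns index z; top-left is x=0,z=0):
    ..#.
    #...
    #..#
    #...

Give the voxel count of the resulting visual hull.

14 voxels

initial block: 4^3 = 64
carve view 1 (along z, XY-mask fill 13/16): 52 voxels remain
carve view 2 (along y, XZ-mask fill 5/16): 14 voxels remain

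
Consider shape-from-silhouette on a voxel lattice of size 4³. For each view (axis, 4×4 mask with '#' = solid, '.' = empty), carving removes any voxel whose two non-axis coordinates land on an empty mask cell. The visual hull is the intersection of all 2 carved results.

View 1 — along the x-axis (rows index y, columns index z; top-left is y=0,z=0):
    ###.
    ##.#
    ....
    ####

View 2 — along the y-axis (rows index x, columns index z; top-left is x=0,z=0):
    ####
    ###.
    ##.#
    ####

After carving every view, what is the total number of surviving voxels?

remaining voxels: 36

full grid |V| = 64
carve view 1 (along x, YZ-mask fill 10/16): 40 voxels remain
carve view 2 (along y, XZ-mask fill 14/16): 36 voxels remain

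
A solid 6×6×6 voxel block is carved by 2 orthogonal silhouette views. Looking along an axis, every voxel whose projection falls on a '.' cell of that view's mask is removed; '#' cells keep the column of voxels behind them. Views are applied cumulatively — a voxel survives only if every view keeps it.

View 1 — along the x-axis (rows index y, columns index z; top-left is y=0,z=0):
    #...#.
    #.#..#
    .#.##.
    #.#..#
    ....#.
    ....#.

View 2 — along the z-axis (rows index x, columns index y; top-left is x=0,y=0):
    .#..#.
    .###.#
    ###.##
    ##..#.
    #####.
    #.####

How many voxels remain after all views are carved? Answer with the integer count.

voxel count = 52

full grid |V| = 216
[1] x-view keeps 13 columns → grid now 78
[2] z-view keeps 24 columns → grid now 52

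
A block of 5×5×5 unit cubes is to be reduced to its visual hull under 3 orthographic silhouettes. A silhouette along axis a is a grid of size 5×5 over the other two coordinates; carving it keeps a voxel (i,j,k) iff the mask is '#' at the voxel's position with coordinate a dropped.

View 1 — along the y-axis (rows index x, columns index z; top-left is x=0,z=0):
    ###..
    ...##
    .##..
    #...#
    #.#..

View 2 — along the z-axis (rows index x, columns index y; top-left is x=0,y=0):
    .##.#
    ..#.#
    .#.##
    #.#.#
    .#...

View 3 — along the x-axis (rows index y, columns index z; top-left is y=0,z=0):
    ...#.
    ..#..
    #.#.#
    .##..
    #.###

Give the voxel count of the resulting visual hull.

before carving: 125 voxels (5×5×5)
step 1: project along y, AND mask (11/25) → |grid| = 55
step 2: project along z, AND mask (12/25) → |grid| = 27
step 3: project along x, AND mask (11/25) → |grid| = 17

17 voxels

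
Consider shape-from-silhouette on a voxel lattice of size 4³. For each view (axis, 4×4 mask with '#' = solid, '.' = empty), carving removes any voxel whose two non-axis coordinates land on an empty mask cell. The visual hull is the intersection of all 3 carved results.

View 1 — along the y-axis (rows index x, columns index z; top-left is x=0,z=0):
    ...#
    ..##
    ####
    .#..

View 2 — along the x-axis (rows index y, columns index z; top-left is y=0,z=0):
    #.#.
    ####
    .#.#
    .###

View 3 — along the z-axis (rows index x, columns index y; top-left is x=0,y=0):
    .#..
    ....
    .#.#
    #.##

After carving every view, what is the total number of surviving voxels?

voxel count = 10

before carving: 64 voxels (4×4×4)
step 1: project along y, AND mask (8/16) → |grid| = 32
step 2: project along x, AND mask (11/16) → |grid| = 23
step 3: project along z, AND mask (6/16) → |grid| = 10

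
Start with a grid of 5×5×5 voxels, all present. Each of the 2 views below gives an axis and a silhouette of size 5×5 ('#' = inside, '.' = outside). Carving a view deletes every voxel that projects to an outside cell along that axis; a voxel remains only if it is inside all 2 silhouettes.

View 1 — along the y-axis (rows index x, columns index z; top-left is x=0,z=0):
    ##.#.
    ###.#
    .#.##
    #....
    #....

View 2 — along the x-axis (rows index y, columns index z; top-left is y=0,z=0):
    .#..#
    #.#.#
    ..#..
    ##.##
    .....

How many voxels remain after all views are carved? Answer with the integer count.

initial block: 5^3 = 125
carve view 1 (along y, XZ-mask fill 12/25): 60 voxels remain
carve view 2 (along x, YZ-mask fill 10/25): 24 voxels remain

24 voxels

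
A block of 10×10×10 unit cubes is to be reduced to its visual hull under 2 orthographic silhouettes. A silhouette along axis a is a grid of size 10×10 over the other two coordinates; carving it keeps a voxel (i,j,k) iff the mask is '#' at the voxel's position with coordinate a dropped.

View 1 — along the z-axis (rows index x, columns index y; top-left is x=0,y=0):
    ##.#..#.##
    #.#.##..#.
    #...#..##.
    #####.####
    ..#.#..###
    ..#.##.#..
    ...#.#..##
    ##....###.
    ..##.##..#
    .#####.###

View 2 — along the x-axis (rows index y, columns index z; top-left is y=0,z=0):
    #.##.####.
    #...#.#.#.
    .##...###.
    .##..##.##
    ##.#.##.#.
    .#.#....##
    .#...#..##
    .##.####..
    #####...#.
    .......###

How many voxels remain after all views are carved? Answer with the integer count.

remaining voxels: 285

start: 10×10×10 = 1000 voxels
  1. axis=2 (XY plane), |mask|=55  ⇒  voxels=550
  2. axis=0 (YZ plane), |mask|=51  ⇒  voxels=285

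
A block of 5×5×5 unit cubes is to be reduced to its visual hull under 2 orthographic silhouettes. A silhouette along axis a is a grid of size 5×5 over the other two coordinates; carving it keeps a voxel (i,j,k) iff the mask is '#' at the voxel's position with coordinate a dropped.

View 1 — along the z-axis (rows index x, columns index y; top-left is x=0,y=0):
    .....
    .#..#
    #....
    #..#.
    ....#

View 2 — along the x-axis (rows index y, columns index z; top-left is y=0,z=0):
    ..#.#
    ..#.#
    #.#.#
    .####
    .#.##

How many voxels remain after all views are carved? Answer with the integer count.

full grid |V| = 125
V1 z: intersect with XY mask (6 set) -- 30 left
V2 x: intersect with YZ mask (14 set) -- 16 left

16 voxels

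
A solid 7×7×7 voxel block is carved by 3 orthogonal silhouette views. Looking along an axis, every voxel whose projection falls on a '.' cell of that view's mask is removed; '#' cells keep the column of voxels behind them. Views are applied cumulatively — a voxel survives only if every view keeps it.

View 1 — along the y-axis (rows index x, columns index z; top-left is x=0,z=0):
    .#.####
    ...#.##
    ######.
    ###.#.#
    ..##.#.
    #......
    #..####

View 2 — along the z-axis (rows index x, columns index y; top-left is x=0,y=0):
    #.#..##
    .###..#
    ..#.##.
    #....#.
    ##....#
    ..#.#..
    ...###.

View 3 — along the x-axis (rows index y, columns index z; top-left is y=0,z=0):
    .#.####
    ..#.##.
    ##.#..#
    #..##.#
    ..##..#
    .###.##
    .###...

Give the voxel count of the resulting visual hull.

full grid |V| = 343
  1. axis=1 (XZ plane), |mask|=28  ⇒  voxels=196
  2. axis=2 (XY plane), |mask|=21  ⇒  voxels=86
  3. axis=0 (YZ plane), |mask|=27  ⇒  voxels=51

voxel count = 51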